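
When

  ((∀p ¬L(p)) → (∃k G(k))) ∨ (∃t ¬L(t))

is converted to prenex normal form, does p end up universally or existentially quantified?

Eliminate → and ↔ using ¬ and ∨.
  ¬(∀p ¬L(p)) ∨ (∃k G(k)) ∨ (∃t ¬L(t))
Move each ¬ inward, flipping quantifiers it crosses:
  (∃p L(p)) ∨ (∃k G(k)) ∨ (∃t ¬L(t))
All bound variables are already distinct, so no renaming is needed.
Finally move all quantifiers to the prefix:
  ∃p ∃k ∃t (L(p) ∨ G(k) ∨ ¬L(t))
The quantifier ∀p sits under an odd number of negations (counting the antecedent side of each →), so it flips to ∃p.

existential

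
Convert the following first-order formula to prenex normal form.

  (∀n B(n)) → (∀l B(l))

Rewrite implications/biconditionals: A → B as ¬A ∨ B.
  ¬(∀n B(n)) ∨ (∀l B(l))
Move each ¬ inward, flipping quantifiers it crosses:
  (∃n ¬B(n)) ∨ (∀l B(l))
All bound variables are already distinct, so no renaming is needed.
Finally move all quantifiers to the prefix:
  ∃n ∀l (¬B(n) ∨ B(l))

∃n ∀l (¬B(n) ∨ B(l))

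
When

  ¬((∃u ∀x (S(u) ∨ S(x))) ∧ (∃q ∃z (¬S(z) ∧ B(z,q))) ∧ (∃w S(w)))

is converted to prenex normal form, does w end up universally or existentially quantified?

Push ¬ through the quantifiers and connectives to reach negation normal form:
  (∀u ∃x (¬S(u) ∧ ¬S(x))) ∨ (∀q ∀z (S(z) ∨ ¬B(z,q))) ∨ (∀w ¬S(w))
All bound variables are already distinct, so no renaming is needed.
Pull the quantifiers to the front (each side's bound variable is not free in the other side):
  ∀u ∃x ∀q ∀z ∀w (¬S(u) ∧ ¬S(x) ∨ S(z) ∨ ¬B(z,q) ∨ ¬S(w))
The quantifier ∃w sits under an odd number of negations, so it flips to ∀w.

universal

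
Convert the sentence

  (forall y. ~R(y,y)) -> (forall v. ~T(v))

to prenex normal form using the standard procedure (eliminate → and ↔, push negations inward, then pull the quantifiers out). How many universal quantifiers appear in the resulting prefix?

1

Rewrite implications/biconditionals: A → B as ¬A ∨ B.
  ~(forall y. ~R(y,y)) | (forall v. ~T(v))
Push ¬ through the quantifiers and connectives to reach negation normal form:
  (exists y. R(y,y)) | (forall v. ~T(v))
All bound variables are already distinct, so no renaming is needed.
Pull the quantifiers to the front (each side's bound variable is not free in the other side):
  exists y. forall v. (R(y,y) | ~T(v))
The prefix is exists y forall v: 1 universal, 1 existential.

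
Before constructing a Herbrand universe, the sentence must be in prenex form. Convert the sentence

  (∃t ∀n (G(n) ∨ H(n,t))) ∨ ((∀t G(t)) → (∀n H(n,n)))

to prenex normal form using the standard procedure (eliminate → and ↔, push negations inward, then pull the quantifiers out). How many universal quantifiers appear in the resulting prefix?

2

First replace A → B with ¬A ∨ B.
  (∃t ∀n (G(n) ∨ H(n,t))) ∨ ¬(∀t G(t)) ∨ (∀n H(n,n))
Drive negations inward (¬∀x A ≡ ∃x ¬A, ¬∃x A ≡ ∀x ¬A, De Morgan for ∧/∨):
  (∃t ∀n (G(n) ∨ H(n,t))) ∨ (∃t ¬G(t)) ∨ (∀n H(n,n))
Give each quantifier a distinct variable: t↦b, n↦r.
  (∃t ∀n (G(n) ∨ H(n,t))) ∨ (∃b ¬G(b)) ∨ (∀r H(r,r))
Extract every quantifier outward, since the variables are now distinct and don't occur free across branches:
  ∃t ∀n ∃b ∀r (G(n) ∨ H(n,t) ∨ ¬G(b) ∨ H(r,r))
The prefix is ∃t ∀n ∃b ∀r: 2 universal, 2 existential.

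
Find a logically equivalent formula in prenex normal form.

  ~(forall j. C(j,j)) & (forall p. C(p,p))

exists j. forall p. (~C(j,j) & C(p,p))

Push ¬ through the quantifiers and connectives to reach negation normal form:
  (exists j. ~C(j,j)) & (forall p. C(p,p))
All bound variables are already distinct, so no renaming is needed.
Pull the quantifiers to the front (each side's bound variable is not free in the other side):
  exists j. forall p. (~C(j,j) & C(p,p))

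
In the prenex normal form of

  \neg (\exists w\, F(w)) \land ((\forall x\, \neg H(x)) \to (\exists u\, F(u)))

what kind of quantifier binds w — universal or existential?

universal

First replace A → B with ¬A ∨ B.
  \neg (\exists w\, F(w)) \land (\neg (\forall x\, \neg H(x)) \lor (\exists u\, F(u)))
Drive negations inward (¬∀x A ≡ ∃x ¬A, ¬∃x A ≡ ∀x ¬A, De Morgan for ∧/∨):
  (\forall w\, \neg F(w)) \land ((\exists x\, H(x)) \lor (\exists u\, F(u)))
Finally move all quantifiers to the prefix:
  \forall w\, \exists x\, \exists u\, (\neg F(w) \land (H(x) \lor F(u)))
The quantifier \exists w sits under an odd number of negations (counting the antecedent side of each →), so it flips to \forall w.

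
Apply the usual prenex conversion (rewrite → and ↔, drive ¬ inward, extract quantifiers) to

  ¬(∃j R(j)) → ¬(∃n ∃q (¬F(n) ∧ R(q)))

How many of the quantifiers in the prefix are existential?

Rewrite implications/biconditionals: A → B as ¬A ∨ B.
  ¬¬(∃j R(j)) ∨ ¬(∃n ∃q (¬F(n) ∧ R(q)))
Move each ¬ inward, flipping quantifiers it crosses:
  (∃j R(j)) ∨ (∀n ∀q (F(n) ∨ ¬R(q)))
Finally move all quantifiers to the prefix:
  ∃j ∀n ∀q (R(j) ∨ F(n) ∨ ¬R(q))
The prefix is ∃j ∀n ∀q: 2 universal, 1 existential.

1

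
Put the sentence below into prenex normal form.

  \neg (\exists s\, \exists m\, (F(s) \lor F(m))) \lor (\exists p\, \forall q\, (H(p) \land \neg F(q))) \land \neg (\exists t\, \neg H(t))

\forall s\, \forall m\, \exists p\, \forall q\, \forall t\, (\neg F(s) \land \neg F(m) \lor H(p) \land \neg F(q) \land H(t))

Push ¬ through the quantifiers and connectives to reach negation normal form:
  (\forall s\, \forall m\, (\neg F(s) \land \neg F(m))) \lor (\exists p\, \forall q\, (H(p) \land \neg F(q))) \land (\forall t\, H(t))
Extract every quantifier outward, since the variables are now distinct and don't occur free across branches:
  \forall s\, \forall m\, \exists p\, \forall q\, \forall t\, (\neg F(s) \land \neg F(m) \lor H(p) \land \neg F(q) \land H(t))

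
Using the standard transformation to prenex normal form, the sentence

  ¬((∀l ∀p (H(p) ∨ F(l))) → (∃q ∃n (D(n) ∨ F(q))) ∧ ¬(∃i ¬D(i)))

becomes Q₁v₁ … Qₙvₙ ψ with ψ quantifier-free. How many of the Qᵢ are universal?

4

Eliminate → and ↔ using ¬ and ∨.
  ¬(¬(∀l ∀p (H(p) ∨ F(l))) ∨ (∃q ∃n (D(n) ∨ F(q))) ∧ ¬(∃i ¬D(i)))
Drive negations inward (¬∀x A ≡ ∃x ¬A, ¬∃x A ≡ ∀x ¬A, De Morgan for ∧/∨):
  (∀l ∀p (H(p) ∨ F(l))) ∧ ((∀q ∀n (¬D(n) ∧ ¬F(q))) ∨ (∃i ¬D(i)))
All bound variables are already distinct, so no renaming is needed.
Finally move all quantifiers to the prefix:
  ∀l ∀p ∀q ∀n ∃i ((H(p) ∨ F(l)) ∧ (¬D(n) ∧ ¬F(q) ∨ ¬D(i)))
The prefix is ∀l ∀p ∀q ∀n ∃i: 4 universal, 1 existential.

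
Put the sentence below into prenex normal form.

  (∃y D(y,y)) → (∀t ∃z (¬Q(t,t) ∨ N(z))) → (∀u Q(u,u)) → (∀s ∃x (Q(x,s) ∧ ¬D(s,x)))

Eliminate → and ↔ using ¬ and ∨.
  ¬(∃y D(y,y)) ∨ ¬(∀t ∃z (¬Q(t,t) ∨ N(z))) ∨ ¬(∀u Q(u,u)) ∨ (∀s ∃x (Q(x,s) ∧ ¬D(s,x)))
Drive negations inward (¬∀x A ≡ ∃x ¬A, ¬∃x A ≡ ∀x ¬A, De Morgan for ∧/∨):
  (∀y ¬D(y,y)) ∨ (∃t ∀z (Q(t,t) ∧ ¬N(z))) ∨ (∃u ¬Q(u,u)) ∨ (∀s ∃x (Q(x,s) ∧ ¬D(s,x)))
Extract every quantifier outward, since the variables are now distinct and don't occur free across branches:
  ∀y ∃t ∀z ∃u ∀s ∃x (¬D(y,y) ∨ Q(t,t) ∧ ¬N(z) ∨ ¬Q(u,u) ∨ Q(x,s) ∧ ¬D(s,x))

∀y ∃t ∀z ∃u ∀s ∃x (¬D(y,y) ∨ Q(t,t) ∧ ¬N(z) ∨ ¬Q(u,u) ∨ Q(x,s) ∧ ¬D(s,x))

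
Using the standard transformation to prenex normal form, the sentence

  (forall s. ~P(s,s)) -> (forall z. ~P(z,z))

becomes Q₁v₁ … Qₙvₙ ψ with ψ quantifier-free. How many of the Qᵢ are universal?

Eliminate → and ↔ using ¬ and ∨.
  ~(forall s. ~P(s,s)) | (forall z. ~P(z,z))
Push ¬ through the quantifiers and connectives to reach negation normal form:
  (exists s. P(s,s)) | (forall z. ~P(z,z))
All bound variables are already distinct, so no renaming is needed.
Pull the quantifiers to the front (each side's bound variable is not free in the other side):
  exists s. forall z. (P(s,s) | ~P(z,z))
The prefix is exists s forall z: 1 universal, 1 existential.

1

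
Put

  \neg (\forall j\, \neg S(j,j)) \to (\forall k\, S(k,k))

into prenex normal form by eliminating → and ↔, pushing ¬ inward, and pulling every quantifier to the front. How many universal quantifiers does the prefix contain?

2

First replace A → B with ¬A ∨ B.
  \neg \neg (\forall j\, \neg S(j,j)) \lor (\forall k\, S(k,k))
Push ¬ through the quantifiers and connectives to reach negation normal form:
  (\forall j\, \neg S(j,j)) \lor (\forall k\, S(k,k))
Extract every quantifier outward, since the variables are now distinct and don't occur free across branches:
  \forall j\, \forall k\, (\neg S(j,j) \lor S(k,k))
The prefix is \forall j \forall k: 2 universal, 0 existential.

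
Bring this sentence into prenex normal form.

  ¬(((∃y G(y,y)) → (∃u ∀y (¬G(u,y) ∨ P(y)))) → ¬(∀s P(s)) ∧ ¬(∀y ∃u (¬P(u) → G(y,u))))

First replace A → B with ¬A ∨ B.
  ¬(¬(¬(∃y G(y,y)) ∨ (∃u ∀y (¬G(u,y) ∨ P(y)))) ∨ ¬(∀s P(s)) ∧ ¬(∀y ∃u (¬¬P(u) ∨ G(y,u))))
Drive negations inward (¬∀x A ≡ ∃x ¬A, ¬∃x A ≡ ∀x ¬A, De Morgan for ∧/∨):
  ((∀y ¬G(y,y)) ∨ (∃u ∀y (¬G(u,y) ∨ P(y)))) ∧ ((∀s P(s)) ∨ (∀y ∃u (P(u) ∨ G(y,u))))
Give each quantifier a distinct variable: y↦z, y↦x, u↦w.
  ((∀y ¬G(y,y)) ∨ (∃u ∀z (¬G(u,z) ∨ P(z)))) ∧ ((∀s P(s)) ∨ (∀x ∃w (P(w) ∨ G(x,w))))
Pull the quantifiers to the front (each side's bound variable is not free in the other side):
  ∀y ∃u ∀z ∀s ∀x ∃w ((¬G(y,y) ∨ ¬G(u,z) ∨ P(z)) ∧ (P(s) ∨ P(w) ∨ G(x,w)))

∀y ∃u ∀z ∀s ∀x ∃w ((¬G(y,y) ∨ ¬G(u,z) ∨ P(z)) ∧ (P(s) ∨ P(w) ∨ G(x,w)))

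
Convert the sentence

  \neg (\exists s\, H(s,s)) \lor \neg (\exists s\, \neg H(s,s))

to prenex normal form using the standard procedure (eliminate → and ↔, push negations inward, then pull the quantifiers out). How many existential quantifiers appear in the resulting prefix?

Drive negations inward (¬∀x A ≡ ∃x ¬A, ¬∃x A ≡ ∀x ¬A, De Morgan for ∧/∨):
  (\forall s\, \neg H(s,s)) \lor (\forall s\, H(s,s))
Standardize variables apart so no two quantifiers bind the same name: s↦u.
  (\forall s\, \neg H(s,s)) \lor (\forall u\, H(u,u))
Extract every quantifier outward, since the variables are now distinct and don't occur free across branches:
  \forall s\, \forall u\, (\neg H(s,s) \lor H(u,u))
The prefix is \forall s \forall u: 2 universal, 0 existential.

0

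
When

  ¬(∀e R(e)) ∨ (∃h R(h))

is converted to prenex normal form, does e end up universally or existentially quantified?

Push ¬ through the quantifiers and connectives to reach negation normal form:
  (∃e ¬R(e)) ∨ (∃h R(h))
Extract every quantifier outward, since the variables are now distinct and don't occur free across branches:
  ∃e ∃h (¬R(e) ∨ R(h))
The quantifier ∀e sits under an odd number of negations, so it flips to ∃e.

existential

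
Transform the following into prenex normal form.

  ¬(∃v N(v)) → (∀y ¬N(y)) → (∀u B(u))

First replace A → B with ¬A ∨ B.
  ¬¬(∃v N(v)) ∨ ¬(∀y ¬N(y)) ∨ (∀u B(u))
Push ¬ through the quantifiers and connectives to reach negation normal form:
  (∃v N(v)) ∨ (∃y N(y)) ∨ (∀u B(u))
All bound variables are already distinct, so no renaming is needed.
Extract every quantifier outward, since the variables are now distinct and don't occur free across branches:
  ∃v ∃y ∀u (N(v) ∨ N(y) ∨ B(u))

∃v ∃y ∀u (N(v) ∨ N(y) ∨ B(u))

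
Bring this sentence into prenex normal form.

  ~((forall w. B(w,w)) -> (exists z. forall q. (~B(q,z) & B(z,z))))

forall w. forall z. exists q. (B(w,w) & (B(q,z) | ~B(z,z)))

First replace A → B with ¬A ∨ B.
  ~(~(forall w. B(w,w)) | (exists z. forall q. (~B(q,z) & B(z,z))))
Push ¬ through the quantifiers and connectives to reach negation normal form:
  (forall w. B(w,w)) & (forall z. exists q. (B(q,z) | ~B(z,z)))
Finally move all quantifiers to the prefix:
  forall w. forall z. exists q. (B(w,w) & (B(q,z) | ~B(z,z)))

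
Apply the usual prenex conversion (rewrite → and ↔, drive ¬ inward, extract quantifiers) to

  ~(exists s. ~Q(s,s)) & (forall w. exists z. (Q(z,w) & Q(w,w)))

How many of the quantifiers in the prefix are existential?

1

Push ¬ through the quantifiers and connectives to reach negation normal form:
  (forall s. Q(s,s)) & (forall w. exists z. (Q(z,w) & Q(w,w)))
Extract every quantifier outward, since the variables are now distinct and don't occur free across branches:
  forall s. forall w. exists z. (Q(s,s) & Q(z,w) & Q(w,w))
The prefix is forall s forall w exists z: 2 universal, 1 existential.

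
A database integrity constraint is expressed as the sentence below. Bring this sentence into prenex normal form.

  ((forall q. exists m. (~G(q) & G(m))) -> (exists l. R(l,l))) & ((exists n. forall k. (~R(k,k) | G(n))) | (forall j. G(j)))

Rewrite implications/biconditionals: A → B as ¬A ∨ B.
  (~(forall q. exists m. (~G(q) & G(m))) | (exists l. R(l,l))) & ((exists n. forall k. (~R(k,k) | G(n))) | (forall j. G(j)))
Push ¬ through the quantifiers and connectives to reach negation normal form:
  ((exists q. forall m. (G(q) | ~G(m))) | (exists l. R(l,l))) & ((exists n. forall k. (~R(k,k) | G(n))) | (forall j. G(j)))
All bound variables are already distinct, so no renaming is needed.
Finally move all quantifiers to the prefix:
  exists q. forall m. exists l. exists n. forall k. forall j. ((G(q) | ~G(m) | R(l,l)) & (~R(k,k) | G(n) | G(j)))

exists q. forall m. exists l. exists n. forall k. forall j. ((G(q) | ~G(m) | R(l,l)) & (~R(k,k) | G(n) | G(j)))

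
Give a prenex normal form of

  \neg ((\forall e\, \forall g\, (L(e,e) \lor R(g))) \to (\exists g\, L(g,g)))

\forall e\, \forall g\, \forall t\, ((L(e,e) \lor R(g)) \land \neg L(t,t))

First replace A → B with ¬A ∨ B.
  \neg (\neg (\forall e\, \forall g\, (L(e,e) \lor R(g))) \lor (\exists g\, L(g,g)))
Push ¬ through the quantifiers and connectives to reach negation normal form:
  (\forall e\, \forall g\, (L(e,e) \lor R(g))) \land (\forall g\, \neg L(g,g))
Give each quantifier a distinct variable: g↦t.
  (\forall e\, \forall g\, (L(e,e) \lor R(g))) \land (\forall t\, \neg L(t,t))
Extract every quantifier outward, since the variables are now distinct and don't occur free across branches:
  \forall e\, \forall g\, \forall t\, ((L(e,e) \lor R(g)) \land \neg L(t,t))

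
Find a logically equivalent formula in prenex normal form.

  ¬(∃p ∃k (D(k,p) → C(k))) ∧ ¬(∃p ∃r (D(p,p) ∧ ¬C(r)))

∀p ∀k ∀b ∀r (D(k,p) ∧ ¬C(k) ∧ (¬D(b,b) ∨ C(r)))

First replace A → B with ¬A ∨ B.
  ¬(∃p ∃k (¬D(k,p) ∨ C(k))) ∧ ¬(∃p ∃r (D(p,p) ∧ ¬C(r)))
Move each ¬ inward, flipping quantifiers it crosses:
  (∀p ∀k (D(k,p) ∧ ¬C(k))) ∧ (∀p ∀r (¬D(p,p) ∨ C(r)))
Standardize variables apart so no two quantifiers bind the same name: p↦b.
  (∀p ∀k (D(k,p) ∧ ¬C(k))) ∧ (∀b ∀r (¬D(b,b) ∨ C(r)))
Pull the quantifiers to the front (each side's bound variable is not free in the other side):
  ∀p ∀k ∀b ∀r (D(k,p) ∧ ¬C(k) ∧ (¬D(b,b) ∨ C(r)))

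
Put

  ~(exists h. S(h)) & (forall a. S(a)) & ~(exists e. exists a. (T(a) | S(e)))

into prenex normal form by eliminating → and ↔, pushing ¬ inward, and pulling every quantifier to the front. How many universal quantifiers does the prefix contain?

4

Drive negations inward (¬∀x A ≡ ∃x ¬A, ¬∃x A ≡ ∀x ¬A, De Morgan for ∧/∨):
  (forall h. ~S(h)) & (forall a. S(a)) & (forall e. forall a. (~T(a) & ~S(e)))
Rename bound variables to avoid capture: a↦u.
  (forall h. ~S(h)) & (forall a. S(a)) & (forall e. forall u. (~T(u) & ~S(e)))
Pull the quantifiers to the front (each side's bound variable is not free in the other side):
  forall h. forall a. forall e. forall u. (~S(h) & S(a) & ~T(u) & ~S(e))
The prefix is forall h forall a forall e forall u: 4 universal, 0 existential.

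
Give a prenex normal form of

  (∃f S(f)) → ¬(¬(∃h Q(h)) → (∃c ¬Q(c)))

Eliminate → and ↔ using ¬ and ∨.
  ¬(∃f S(f)) ∨ ¬(¬¬(∃h Q(h)) ∨ (∃c ¬Q(c)))
Drive negations inward (¬∀x A ≡ ∃x ¬A, ¬∃x A ≡ ∀x ¬A, De Morgan for ∧/∨):
  (∀f ¬S(f)) ∨ (∀h ¬Q(h)) ∧ (∀c Q(c))
All bound variables are already distinct, so no renaming is needed.
Pull the quantifiers to the front (each side's bound variable is not free in the other side):
  ∀f ∀h ∀c (¬S(f) ∨ ¬Q(h) ∧ Q(c))

∀f ∀h ∀c (¬S(f) ∨ ¬Q(h) ∧ Q(c))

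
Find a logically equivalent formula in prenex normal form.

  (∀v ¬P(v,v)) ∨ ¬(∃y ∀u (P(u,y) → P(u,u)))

Eliminate → and ↔ using ¬ and ∨.
  (∀v ¬P(v,v)) ∨ ¬(∃y ∀u (¬P(u,y) ∨ P(u,u)))
Move each ¬ inward, flipping quantifiers it crosses:
  (∀v ¬P(v,v)) ∨ (∀y ∃u (P(u,y) ∧ ¬P(u,u)))
All bound variables are already distinct, so no renaming is needed.
Pull the quantifiers to the front (each side's bound variable is not free in the other side):
  ∀v ∀y ∃u (¬P(v,v) ∨ P(u,y) ∧ ¬P(u,u))

∀v ∀y ∃u (¬P(v,v) ∨ P(u,y) ∧ ¬P(u,u))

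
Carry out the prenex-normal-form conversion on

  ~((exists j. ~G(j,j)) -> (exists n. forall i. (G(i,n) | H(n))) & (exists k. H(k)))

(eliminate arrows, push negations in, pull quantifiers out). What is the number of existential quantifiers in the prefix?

2

Rewrite implications/biconditionals: A → B as ¬A ∨ B.
  ~(~(exists j. ~G(j,j)) | (exists n. forall i. (G(i,n) | H(n))) & (exists k. H(k)))
Move each ¬ inward, flipping quantifiers it crosses:
  (exists j. ~G(j,j)) & ((forall n. exists i. (~G(i,n) & ~H(n))) | (forall k. ~H(k)))
Pull the quantifiers to the front (each side's bound variable is not free in the other side):
  exists j. forall n. exists i. forall k. (~G(j,j) & (~G(i,n) & ~H(n) | ~H(k)))
The prefix is exists j forall n exists i forall k: 2 universal, 2 existential.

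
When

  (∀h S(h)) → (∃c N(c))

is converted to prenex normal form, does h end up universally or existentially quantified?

existential

Rewrite implications/biconditionals: A → B as ¬A ∨ B.
  ¬(∀h S(h)) ∨ (∃c N(c))
Drive negations inward (¬∀x A ≡ ∃x ¬A, ¬∃x A ≡ ∀x ¬A, De Morgan for ∧/∨):
  (∃h ¬S(h)) ∨ (∃c N(c))
All bound variables are already distinct, so no renaming is needed.
Extract every quantifier outward, since the variables are now distinct and don't occur free across branches:
  ∃h ∃c (¬S(h) ∨ N(c))
The quantifier ∀h sits under an odd number of negations (counting the antecedent side of each →), so it flips to ∃h.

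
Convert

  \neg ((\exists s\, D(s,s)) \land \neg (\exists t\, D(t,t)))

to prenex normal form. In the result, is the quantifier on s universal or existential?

universal

Push ¬ through the quantifiers and connectives to reach negation normal form:
  (\forall s\, \neg D(s,s)) \lor (\exists t\, D(t,t))
All bound variables are already distinct, so no renaming is needed.
Pull the quantifiers to the front (each side's bound variable is not free in the other side):
  \forall s\, \exists t\, (\neg D(s,s) \lor D(t,t))
The quantifier \exists s sits under an odd number of negations, so it flips to \forall s.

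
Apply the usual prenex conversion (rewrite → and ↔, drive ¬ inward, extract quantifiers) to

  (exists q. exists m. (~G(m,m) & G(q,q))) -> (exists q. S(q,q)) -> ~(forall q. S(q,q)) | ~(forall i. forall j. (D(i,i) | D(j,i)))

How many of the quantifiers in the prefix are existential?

First replace A → B with ¬A ∨ B.
  ~(exists q. exists m. (~G(m,m) & G(q,q))) | ~(exists q. S(q,q)) | ~(forall q. S(q,q)) | ~(forall i. forall j. (D(i,i) | D(j,i)))
Drive negations inward (¬∀x A ≡ ∃x ¬A, ¬∃x A ≡ ∀x ¬A, De Morgan for ∧/∨):
  (forall q. forall m. (G(m,m) | ~G(q,q))) | (forall q. ~S(q,q)) | (exists q. ~S(q,q)) | (exists i. exists j. (~D(i,i) & ~D(j,i)))
Standardize variables apart so no two quantifiers bind the same name: q↦z, q↦z1.
  (forall q. forall m. (G(m,m) | ~G(q,q))) | (forall z. ~S(z,z)) | (exists z1. ~S(z1,z1)) | (exists i. exists j. (~D(i,i) & ~D(j,i)))
Extract every quantifier outward, since the variables are now distinct and don't occur free across branches:
  forall q. forall m. forall z. exists z1. exists i. exists j. (G(m,m) | ~G(q,q) | ~S(z,z) | ~S(z1,z1) | ~D(i,i) & ~D(j,i))
The prefix is forall q forall m forall z exists z1 exists i exists j: 3 universal, 3 existential.

3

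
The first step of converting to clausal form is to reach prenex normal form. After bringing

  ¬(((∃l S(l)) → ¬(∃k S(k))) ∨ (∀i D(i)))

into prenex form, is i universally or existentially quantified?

First replace A → B with ¬A ∨ B.
  ¬(¬(∃l S(l)) ∨ ¬(∃k S(k)) ∨ (∀i D(i)))
Drive negations inward (¬∀x A ≡ ∃x ¬A, ¬∃x A ≡ ∀x ¬A, De Morgan for ∧/∨):
  (∃l S(l)) ∧ (∃k S(k)) ∧ (∃i ¬D(i))
Finally move all quantifiers to the prefix:
  ∃l ∃k ∃i (S(l) ∧ S(k) ∧ ¬D(i))
The quantifier ∀i sits under an odd number of negations (counting the antecedent side of each →), so it flips to ∃i.

existential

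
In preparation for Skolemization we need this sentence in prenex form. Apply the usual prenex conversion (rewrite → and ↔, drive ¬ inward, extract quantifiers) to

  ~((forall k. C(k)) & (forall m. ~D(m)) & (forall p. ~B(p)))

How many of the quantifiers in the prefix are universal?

0

Push ¬ through the quantifiers and connectives to reach negation normal form:
  (exists k. ~C(k)) | (exists m. D(m)) | (exists p. B(p))
Extract every quantifier outward, since the variables are now distinct and don't occur free across branches:
  exists k. exists m. exists p. (~C(k) | D(m) | B(p))
The prefix is exists k exists m exists p: 0 universal, 3 existential.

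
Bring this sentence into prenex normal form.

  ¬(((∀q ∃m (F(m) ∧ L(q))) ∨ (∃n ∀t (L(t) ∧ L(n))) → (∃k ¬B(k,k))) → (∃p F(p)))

∃q ∀m ∀n ∃t ∃k ∀p (((¬F(m) ∨ ¬L(q)) ∧ (¬L(t) ∨ ¬L(n)) ∨ ¬B(k,k)) ∧ ¬F(p))

First replace A → B with ¬A ∨ B.
  ¬(¬(¬((∀q ∃m (F(m) ∧ L(q))) ∨ (∃n ∀t (L(t) ∧ L(n)))) ∨ (∃k ¬B(k,k))) ∨ (∃p F(p)))
Move each ¬ inward, flipping quantifiers it crosses:
  ((∃q ∀m (¬F(m) ∨ ¬L(q))) ∧ (∀n ∃t (¬L(t) ∨ ¬L(n))) ∨ (∃k ¬B(k,k))) ∧ (∀p ¬F(p))
All bound variables are already distinct, so no renaming is needed.
Pull the quantifiers to the front (each side's bound variable is not free in the other side):
  ∃q ∀m ∀n ∃t ∃k ∀p (((¬F(m) ∨ ¬L(q)) ∧ (¬L(t) ∨ ¬L(n)) ∨ ¬B(k,k)) ∧ ¬F(p))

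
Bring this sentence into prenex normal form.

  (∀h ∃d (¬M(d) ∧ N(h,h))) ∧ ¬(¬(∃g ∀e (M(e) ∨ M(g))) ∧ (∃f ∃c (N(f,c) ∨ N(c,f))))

∀h ∃d ∃g ∀e ∀f ∀c (¬M(d) ∧ N(h,h) ∧ (M(e) ∨ M(g) ∨ ¬N(f,c) ∧ ¬N(c,f)))

Move each ¬ inward, flipping quantifiers it crosses:
  (∀h ∃d (¬M(d) ∧ N(h,h))) ∧ ((∃g ∀e (M(e) ∨ M(g))) ∨ (∀f ∀c (¬N(f,c) ∧ ¬N(c,f))))
All bound variables are already distinct, so no renaming is needed.
Finally move all quantifiers to the prefix:
  ∀h ∃d ∃g ∀e ∀f ∀c (¬M(d) ∧ N(h,h) ∧ (M(e) ∨ M(g) ∨ ¬N(f,c) ∧ ¬N(c,f)))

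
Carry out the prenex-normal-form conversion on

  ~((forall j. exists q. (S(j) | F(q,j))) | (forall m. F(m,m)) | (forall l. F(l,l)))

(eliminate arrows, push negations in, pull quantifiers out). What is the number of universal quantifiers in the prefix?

Move each ¬ inward, flipping quantifiers it crosses:
  (exists j. forall q. (~S(j) & ~F(q,j))) & (exists m. ~F(m,m)) & (exists l. ~F(l,l))
Extract every quantifier outward, since the variables are now distinct and don't occur free across branches:
  exists j. forall q. exists m. exists l. (~S(j) & ~F(q,j) & ~F(m,m) & ~F(l,l))
The prefix is exists j forall q exists m exists l: 1 universal, 3 existential.

1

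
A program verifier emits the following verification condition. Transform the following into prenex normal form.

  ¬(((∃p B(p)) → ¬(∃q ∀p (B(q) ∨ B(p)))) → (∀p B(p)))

∀p ∀q ∃y ∃u1 ((¬B(p) ∨ ¬B(q) ∧ ¬B(y)) ∧ ¬B(u1))

First replace A → B with ¬A ∨ B.
  ¬(¬(¬(∃p B(p)) ∨ ¬(∃q ∀p (B(q) ∨ B(p)))) ∨ (∀p B(p)))
Push ¬ through the quantifiers and connectives to reach negation normal form:
  ((∀p ¬B(p)) ∨ (∀q ∃p (¬B(q) ∧ ¬B(p)))) ∧ (∃p ¬B(p))
Rename bound variables to avoid capture: p↦y, p↦u1.
  ((∀p ¬B(p)) ∨ (∀q ∃y (¬B(q) ∧ ¬B(y)))) ∧ (∃u1 ¬B(u1))
Extract every quantifier outward, since the variables are now distinct and don't occur free across branches:
  ∀p ∀q ∃y ∃u1 ((¬B(p) ∨ ¬B(q) ∧ ¬B(y)) ∧ ¬B(u1))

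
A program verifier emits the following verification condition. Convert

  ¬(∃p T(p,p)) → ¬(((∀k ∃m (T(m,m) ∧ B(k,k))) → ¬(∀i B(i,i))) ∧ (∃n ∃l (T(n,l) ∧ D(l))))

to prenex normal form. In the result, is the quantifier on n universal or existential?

universal

Eliminate → and ↔ using ¬ and ∨.
  ¬¬(∃p T(p,p)) ∨ ¬((¬(∀k ∃m (T(m,m) ∧ B(k,k))) ∨ ¬(∀i B(i,i))) ∧ (∃n ∃l (T(n,l) ∧ D(l))))
Drive negations inward (¬∀x A ≡ ∃x ¬A, ¬∃x A ≡ ∀x ¬A, De Morgan for ∧/∨):
  (∃p T(p,p)) ∨ (∀k ∃m (T(m,m) ∧ B(k,k))) ∧ (∀i B(i,i)) ∨ (∀n ∀l (¬T(n,l) ∨ ¬D(l)))
All bound variables are already distinct, so no renaming is needed.
Finally move all quantifiers to the prefix:
  ∃p ∀k ∃m ∀i ∀n ∀l (T(p,p) ∨ T(m,m) ∧ B(k,k) ∧ B(i,i) ∨ ¬T(n,l) ∨ ¬D(l))
The quantifier ∃n sits under an odd number of negations (counting the antecedent side of each →), so it flips to ∀n.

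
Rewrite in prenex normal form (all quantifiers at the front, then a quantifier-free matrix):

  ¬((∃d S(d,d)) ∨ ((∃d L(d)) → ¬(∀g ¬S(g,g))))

∀d ∃q ∀g (¬S(d,d) ∧ L(q) ∧ ¬S(g,g))

Eliminate → and ↔ using ¬ and ∨.
  ¬((∃d S(d,d)) ∨ ¬(∃d L(d)) ∨ ¬(∀g ¬S(g,g)))
Move each ¬ inward, flipping quantifiers it crosses:
  (∀d ¬S(d,d)) ∧ (∃d L(d)) ∧ (∀g ¬S(g,g))
Give each quantifier a distinct variable: d↦q.
  (∀d ¬S(d,d)) ∧ (∃q L(q)) ∧ (∀g ¬S(g,g))
Extract every quantifier outward, since the variables are now distinct and don't occur free across branches:
  ∀d ∃q ∀g (¬S(d,d) ∧ L(q) ∧ ¬S(g,g))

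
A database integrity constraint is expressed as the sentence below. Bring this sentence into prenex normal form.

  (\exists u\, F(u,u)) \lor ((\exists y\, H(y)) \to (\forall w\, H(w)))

Eliminate → and ↔ using ¬ and ∨.
  (\exists u\, F(u,u)) \lor \neg (\exists y\, H(y)) \lor (\forall w\, H(w))
Move each ¬ inward, flipping quantifiers it crosses:
  (\exists u\, F(u,u)) \lor (\forall y\, \neg H(y)) \lor (\forall w\, H(w))
Finally move all quantifiers to the prefix:
  \exists u\, \forall y\, \forall w\, (F(u,u) \lor \neg H(y) \lor H(w))

\exists u\, \forall y\, \forall w\, (F(u,u) \lor \neg H(y) \lor H(w))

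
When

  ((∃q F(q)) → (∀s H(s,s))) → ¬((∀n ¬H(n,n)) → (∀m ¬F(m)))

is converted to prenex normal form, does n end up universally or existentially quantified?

universal

Rewrite implications/biconditionals: A → B as ¬A ∨ B.
  ¬(¬(∃q F(q)) ∨ (∀s H(s,s))) ∨ ¬(¬(∀n ¬H(n,n)) ∨ (∀m ¬F(m)))
Push ¬ through the quantifiers and connectives to reach negation normal form:
  (∃q F(q)) ∧ (∃s ¬H(s,s)) ∨ (∀n ¬H(n,n)) ∧ (∃m F(m))
All bound variables are already distinct, so no renaming is needed.
Extract every quantifier outward, since the variables are now distinct and don't occur free across branches:
  ∃q ∃s ∀n ∃m (F(q) ∧ ¬H(s,s) ∨ ¬H(n,n) ∧ F(m))
The quantifier ∀n sits under an even number of negations (counting the antecedent side of each →), so it remains universal.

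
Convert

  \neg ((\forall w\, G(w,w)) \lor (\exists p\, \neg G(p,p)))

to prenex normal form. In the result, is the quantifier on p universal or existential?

universal

Move each ¬ inward, flipping quantifiers it crosses:
  (\exists w\, \neg G(w,w)) \land (\forall p\, G(p,p))
Extract every quantifier outward, since the variables are now distinct and don't occur free across branches:
  \exists w\, \forall p\, (\neg G(w,w) \land G(p,p))
The quantifier \exists p sits under an odd number of negations, so it flips to \forall p.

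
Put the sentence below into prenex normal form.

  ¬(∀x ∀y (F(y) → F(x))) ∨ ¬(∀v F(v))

Rewrite implications/biconditionals: A → B as ¬A ∨ B.
  ¬(∀x ∀y (¬F(y) ∨ F(x))) ∨ ¬(∀v F(v))
Push ¬ through the quantifiers and connectives to reach negation normal form:
  (∃x ∃y (F(y) ∧ ¬F(x))) ∨ (∃v ¬F(v))
Pull the quantifiers to the front (each side's bound variable is not free in the other side):
  ∃x ∃y ∃v (F(y) ∧ ¬F(x) ∨ ¬F(v))

∃x ∃y ∃v (F(y) ∧ ¬F(x) ∨ ¬F(v))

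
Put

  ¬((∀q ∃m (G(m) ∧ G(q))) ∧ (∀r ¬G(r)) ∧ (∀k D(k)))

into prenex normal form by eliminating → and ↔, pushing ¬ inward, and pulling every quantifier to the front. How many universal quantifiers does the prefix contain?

1

Move each ¬ inward, flipping quantifiers it crosses:
  (∃q ∀m (¬G(m) ∨ ¬G(q))) ∨ (∃r G(r)) ∨ (∃k ¬D(k))
All bound variables are already distinct, so no renaming is needed.
Finally move all quantifiers to the prefix:
  ∃q ∀m ∃r ∃k (¬G(m) ∨ ¬G(q) ∨ G(r) ∨ ¬D(k))
The prefix is ∃q ∀m ∃r ∃k: 1 universal, 3 existential.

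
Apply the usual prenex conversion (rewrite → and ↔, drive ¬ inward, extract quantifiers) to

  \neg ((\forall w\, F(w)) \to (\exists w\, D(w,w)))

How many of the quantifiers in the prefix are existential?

0

Rewrite implications/biconditionals: A → B as ¬A ∨ B.
  \neg (\neg (\forall w\, F(w)) \lor (\exists w\, D(w,w)))
Push ¬ through the quantifiers and connectives to reach negation normal form:
  (\forall w\, F(w)) \land (\forall w\, \neg D(w,w))
Standardize variables apart so no two quantifiers bind the same name: w↦z1.
  (\forall w\, F(w)) \land (\forall z1\, \neg D(z1,z1))
Extract every quantifier outward, since the variables are now distinct and don't occur free across branches:
  \forall w\, \forall z1\, (F(w) \land \neg D(z1,z1))
The prefix is \forall w \forall z1: 2 universal, 0 existential.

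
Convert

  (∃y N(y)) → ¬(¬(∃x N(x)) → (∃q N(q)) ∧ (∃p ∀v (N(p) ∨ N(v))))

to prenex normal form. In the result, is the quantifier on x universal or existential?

First replace A → B with ¬A ∨ B.
  ¬(∃y N(y)) ∨ ¬(¬¬(∃x N(x)) ∨ (∃q N(q)) ∧ (∃p ∀v (N(p) ∨ N(v))))
Drive negations inward (¬∀x A ≡ ∃x ¬A, ¬∃x A ≡ ∀x ¬A, De Morgan for ∧/∨):
  (∀y ¬N(y)) ∨ (∀x ¬N(x)) ∧ ((∀q ¬N(q)) ∨ (∀p ∃v (¬N(p) ∧ ¬N(v))))
All bound variables are already distinct, so no renaming is needed.
Finally move all quantifiers to the prefix:
  ∀y ∀x ∀q ∀p ∃v (¬N(y) ∨ ¬N(x) ∧ (¬N(q) ∨ ¬N(p) ∧ ¬N(v)))
The quantifier ∃x sits under an odd number of negations (counting the antecedent side of each →), so it flips to ∀x.

universal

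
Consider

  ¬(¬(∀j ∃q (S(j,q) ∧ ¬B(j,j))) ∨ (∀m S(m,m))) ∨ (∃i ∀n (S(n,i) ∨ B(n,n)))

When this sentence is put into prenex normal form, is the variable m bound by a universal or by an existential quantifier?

Drive negations inward (¬∀x A ≡ ∃x ¬A, ¬∃x A ≡ ∀x ¬A, De Morgan for ∧/∨):
  (∀j ∃q (S(j,q) ∧ ¬B(j,j))) ∧ (∃m ¬S(m,m)) ∨ (∃i ∀n (S(n,i) ∨ B(n,n)))
Finally move all quantifiers to the prefix:
  ∀j ∃q ∃m ∃i ∀n (S(j,q) ∧ ¬B(j,j) ∧ ¬S(m,m) ∨ S(n,i) ∨ B(n,n))
The quantifier ∀m sits under an odd number of negations, so it flips to ∃m.

existential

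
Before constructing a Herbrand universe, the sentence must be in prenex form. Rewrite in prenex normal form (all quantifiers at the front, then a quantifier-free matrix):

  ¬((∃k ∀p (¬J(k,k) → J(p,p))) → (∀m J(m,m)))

∃k ∀p ∃m ((J(k,k) ∨ J(p,p)) ∧ ¬J(m,m))

Rewrite implications/biconditionals: A → B as ¬A ∨ B.
  ¬(¬(∃k ∀p (¬¬J(k,k) ∨ J(p,p))) ∨ (∀m J(m,m)))
Push ¬ through the quantifiers and connectives to reach negation normal form:
  (∃k ∀p (J(k,k) ∨ J(p,p))) ∧ (∃m ¬J(m,m))
All bound variables are already distinct, so no renaming is needed.
Pull the quantifiers to the front (each side's bound variable is not free in the other side):
  ∃k ∀p ∃m ((J(k,k) ∨ J(p,p)) ∧ ¬J(m,m))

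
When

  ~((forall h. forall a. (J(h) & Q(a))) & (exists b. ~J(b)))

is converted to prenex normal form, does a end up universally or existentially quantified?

existential

Drive negations inward (¬∀x A ≡ ∃x ¬A, ¬∃x A ≡ ∀x ¬A, De Morgan for ∧/∨):
  (exists h. exists a. (~J(h) | ~Q(a))) | (forall b. J(b))
All bound variables are already distinct, so no renaming is needed.
Extract every quantifier outward, since the variables are now distinct and don't occur free across branches:
  exists h. exists a. forall b. (~J(h) | ~Q(a) | J(b))
The quantifier forall a sits under an odd number of negations, so it flips to exists a.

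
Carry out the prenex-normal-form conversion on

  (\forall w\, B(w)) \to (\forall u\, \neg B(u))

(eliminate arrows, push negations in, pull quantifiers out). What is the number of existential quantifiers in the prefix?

1

Eliminate → and ↔ using ¬ and ∨.
  \neg (\forall w\, B(w)) \lor (\forall u\, \neg B(u))
Drive negations inward (¬∀x A ≡ ∃x ¬A, ¬∃x A ≡ ∀x ¬A, De Morgan for ∧/∨):
  (\exists w\, \neg B(w)) \lor (\forall u\, \neg B(u))
Finally move all quantifiers to the prefix:
  \exists w\, \forall u\, (\neg B(w) \lor \neg B(u))
The prefix is \exists w \forall u: 1 universal, 1 existential.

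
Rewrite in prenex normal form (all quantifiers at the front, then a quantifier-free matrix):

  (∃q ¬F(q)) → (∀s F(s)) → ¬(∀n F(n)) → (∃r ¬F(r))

Eliminate → and ↔ using ¬ and ∨.
  ¬(∃q ¬F(q)) ∨ ¬(∀s F(s)) ∨ ¬¬(∀n F(n)) ∨ (∃r ¬F(r))
Drive negations inward (¬∀x A ≡ ∃x ¬A, ¬∃x A ≡ ∀x ¬A, De Morgan for ∧/∨):
  (∀q F(q)) ∨ (∃s ¬F(s)) ∨ (∀n F(n)) ∨ (∃r ¬F(r))
All bound variables are already distinct, so no renaming is needed.
Pull the quantifiers to the front (each side's bound variable is not free in the other side):
  ∀q ∃s ∀n ∃r (F(q) ∨ ¬F(s) ∨ F(n) ∨ ¬F(r))

∀q ∃s ∀n ∃r (F(q) ∨ ¬F(s) ∨ F(n) ∨ ¬F(r))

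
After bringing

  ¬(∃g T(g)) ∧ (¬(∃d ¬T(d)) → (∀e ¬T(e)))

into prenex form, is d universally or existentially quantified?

First replace A → B with ¬A ∨ B.
  ¬(∃g T(g)) ∧ (¬¬(∃d ¬T(d)) ∨ (∀e ¬T(e)))
Push ¬ through the quantifiers and connectives to reach negation normal form:
  (∀g ¬T(g)) ∧ ((∃d ¬T(d)) ∨ (∀e ¬T(e)))
All bound variables are already distinct, so no renaming is needed.
Finally move all quantifiers to the prefix:
  ∀g ∃d ∀e (¬T(g) ∧ (¬T(d) ∨ ¬T(e)))
The quantifier ∃d sits under an even number of negations (counting the antecedent side of each →), so it remains existential.

existential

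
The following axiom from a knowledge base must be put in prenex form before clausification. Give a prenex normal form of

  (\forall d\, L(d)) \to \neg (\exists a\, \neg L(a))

Rewrite implications/biconditionals: A → B as ¬A ∨ B.
  \neg (\forall d\, L(d)) \lor \neg (\exists a\, \neg L(a))
Drive negations inward (¬∀x A ≡ ∃x ¬A, ¬∃x A ≡ ∀x ¬A, De Morgan for ∧/∨):
  (\exists d\, \neg L(d)) \lor (\forall a\, L(a))
All bound variables are already distinct, so no renaming is needed.
Extract every quantifier outward, since the variables are now distinct and don't occur free across branches:
  \exists d\, \forall a\, (\neg L(d) \lor L(a))

\exists d\, \forall a\, (\neg L(d) \lor L(a))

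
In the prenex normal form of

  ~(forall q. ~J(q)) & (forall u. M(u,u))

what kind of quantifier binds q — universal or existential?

Move each ¬ inward, flipping quantifiers it crosses:
  (exists q. J(q)) & (forall u. M(u,u))
All bound variables are already distinct, so no renaming is needed.
Pull the quantifiers to the front (each side's bound variable is not free in the other side):
  exists q. forall u. (J(q) & M(u,u))
The quantifier forall q sits under an odd number of negations, so it flips to exists q.

existential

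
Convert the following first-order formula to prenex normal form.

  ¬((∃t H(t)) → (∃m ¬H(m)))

∃t ∀m (H(t) ∧ H(m))

First replace A → B with ¬A ∨ B.
  ¬(¬(∃t H(t)) ∨ (∃m ¬H(m)))
Move each ¬ inward, flipping quantifiers it crosses:
  (∃t H(t)) ∧ (∀m H(m))
All bound variables are already distinct, so no renaming is needed.
Extract every quantifier outward, since the variables are now distinct and don't occur free across branches:
  ∃t ∀m (H(t) ∧ H(m))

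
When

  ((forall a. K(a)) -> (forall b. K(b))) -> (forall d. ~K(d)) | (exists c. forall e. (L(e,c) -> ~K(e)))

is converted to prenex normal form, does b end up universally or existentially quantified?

existential

First replace A → B with ¬A ∨ B.
  ~(~(forall a. K(a)) | (forall b. K(b))) | (forall d. ~K(d)) | (exists c. forall e. (~L(e,c) | ~K(e)))
Push ¬ through the quantifiers and connectives to reach negation normal form:
  (forall a. K(a)) & (exists b. ~K(b)) | (forall d. ~K(d)) | (exists c. forall e. (~L(e,c) | ~K(e)))
Pull the quantifiers to the front (each side's bound variable is not free in the other side):
  forall a. exists b. forall d. exists c. forall e. (K(a) & ~K(b) | ~K(d) | ~L(e,c) | ~K(e))
The quantifier forall b sits under an odd number of negations (counting the antecedent side of each →), so it flips to exists b.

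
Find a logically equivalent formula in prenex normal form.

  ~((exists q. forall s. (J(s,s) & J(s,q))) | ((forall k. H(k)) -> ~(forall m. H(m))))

Rewrite implications/biconditionals: A → B as ¬A ∨ B.
  ~((exists q. forall s. (J(s,s) & J(s,q))) | ~(forall k. H(k)) | ~(forall m. H(m)))
Drive negations inward (¬∀x A ≡ ∃x ¬A, ¬∃x A ≡ ∀x ¬A, De Morgan for ∧/∨):
  (forall q. exists s. (~J(s,s) | ~J(s,q))) & (forall k. H(k)) & (forall m. H(m))
Pull the quantifiers to the front (each side's bound variable is not free in the other side):
  forall q. exists s. forall k. forall m. ((~J(s,s) | ~J(s,q)) & H(k) & H(m))

forall q. exists s. forall k. forall m. ((~J(s,s) | ~J(s,q)) & H(k) & H(m))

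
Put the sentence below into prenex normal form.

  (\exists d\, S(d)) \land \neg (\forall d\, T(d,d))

Drive negations inward (¬∀x A ≡ ∃x ¬A, ¬∃x A ≡ ∀x ¬A, De Morgan for ∧/∨):
  (\exists d\, S(d)) \land (\exists d\, \neg T(d,d))
Rename bound variables to avoid capture: d↦a.
  (\exists d\, S(d)) \land (\exists a\, \neg T(a,a))
Extract every quantifier outward, since the variables are now distinct and don't occur free across branches:
  \exists d\, \exists a\, (S(d) \land \neg T(a,a))

\exists d\, \exists a\, (S(d) \land \neg T(a,a))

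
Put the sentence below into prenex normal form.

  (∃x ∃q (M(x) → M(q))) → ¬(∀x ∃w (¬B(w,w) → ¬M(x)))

Rewrite implications/biconditionals: A → B as ¬A ∨ B.
  ¬(∃x ∃q (¬M(x) ∨ M(q))) ∨ ¬(∀x ∃w (¬¬B(w,w) ∨ ¬M(x)))
Push ¬ through the quantifiers and connectives to reach negation normal form:
  (∀x ∀q (M(x) ∧ ¬M(q))) ∨ (∃x ∀w (¬B(w,w) ∧ M(x)))
Standardize variables apart so no two quantifiers bind the same name: x↦a.
  (∀x ∀q (M(x) ∧ ¬M(q))) ∨ (∃a ∀w (¬B(w,w) ∧ M(a)))
Finally move all quantifiers to the prefix:
  ∀x ∀q ∃a ∀w (M(x) ∧ ¬M(q) ∨ ¬B(w,w) ∧ M(a))

∀x ∀q ∃a ∀w (M(x) ∧ ¬M(q) ∨ ¬B(w,w) ∧ M(a))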